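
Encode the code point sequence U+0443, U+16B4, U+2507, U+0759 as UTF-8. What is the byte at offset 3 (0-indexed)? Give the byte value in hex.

0x9A

U+0443 → 2-byte form D1 83 at offsets 0–1.
U+16B4 → 3-byte form E1 9A B4 at offsets 2–4.
Offset 3 falls in char 2's range; it's byte 2 of E1 9A B4 = 0x9A.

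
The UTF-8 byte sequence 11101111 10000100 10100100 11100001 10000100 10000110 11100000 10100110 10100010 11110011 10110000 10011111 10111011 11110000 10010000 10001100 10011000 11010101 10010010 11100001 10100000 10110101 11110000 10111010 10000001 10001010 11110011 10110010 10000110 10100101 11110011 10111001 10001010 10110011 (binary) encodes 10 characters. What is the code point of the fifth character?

Offset 0: leading byte 0xEF = 11101111 → 3-byte char #1 = EF 84 A4.
Offset 3: leading byte 0xE1 = 11100001 → 3-byte char #2 = E1 84 86.
Offset 6: leading byte 0xE0 = 11100000 → 3-byte char #3 = E0 A6 A2.
Offset 9: leading byte 0xF3 = 11110011 → 4-byte char #4 = F3 B0 9F BB.
Offset 13: leading byte 0xF0 = 11110000 → 4-byte char #5 = F0 90 8C 98.
Leading byte 0xF0 = 11110000 matches 11110xxx → 4-byte sequence.
Byte 1: 0xF0 = 11110000, payload 000 (3 bits).
Byte 2: 0x90 = 10010000 (10xxxxxx ✓), payload 010000.
Byte 3: 0x8C = 10001100 (10xxxxxx ✓), payload 001100.
Byte 4: 0x98 = 10011000 (10xxxxxx ✓), payload 011000.
Concatenate: 000010000001100011000 = 0x10318 (21 bits → U+10318).

U+10318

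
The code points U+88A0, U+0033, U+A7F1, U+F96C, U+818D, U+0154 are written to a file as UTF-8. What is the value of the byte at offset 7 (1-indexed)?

0xB1

1-indexed offset 7 is 0-indexed offset 6.
U+88A0 → 3-byte form E8 A2 A0 at offsets 0–2.
U+0033 → 1-byte form 33 at offsets 3–3.
U+A7F1 → 3-byte form EA 9F B1 at offsets 4–6.
Offset 6 falls in char 3's range; it's byte 3 of EA 9F B1 = 0xB1.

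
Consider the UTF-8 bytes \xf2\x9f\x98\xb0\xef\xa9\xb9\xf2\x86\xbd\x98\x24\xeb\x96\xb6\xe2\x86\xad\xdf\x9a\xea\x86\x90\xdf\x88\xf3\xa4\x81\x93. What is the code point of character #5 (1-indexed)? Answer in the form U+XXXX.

U+B5B6

Offset 0: leading byte 0xF2 = 11110010 → 4-byte char #1 = F2 9F 98 B0.
Offset 4: leading byte 0xEF = 11101111 → 3-byte char #2 = EF A9 B9.
Offset 7: leading byte 0xF2 = 11110010 → 4-byte char #3 = F2 86 BD 98.
Offset 11: leading byte 0x24 = 00100100 → 1-byte char #4 = 24.
Offset 12: leading byte 0xEB = 11101011 → 3-byte char #5 = EB 96 B6.
Leading byte 0xEB = 11101011 matches 1110xxxx → 3-byte sequence.
Byte 1: 0xEB = 11101011, payload 1011 (4 bits).
Byte 2: 0x96 = 10010110 (10xxxxxx ✓), payload 010110.
Byte 3: 0xB6 = 10110110 (10xxxxxx ✓), payload 110110.
Concatenate: 1011010110110110 = 0xB5B6 (16 bits → U+B5B6).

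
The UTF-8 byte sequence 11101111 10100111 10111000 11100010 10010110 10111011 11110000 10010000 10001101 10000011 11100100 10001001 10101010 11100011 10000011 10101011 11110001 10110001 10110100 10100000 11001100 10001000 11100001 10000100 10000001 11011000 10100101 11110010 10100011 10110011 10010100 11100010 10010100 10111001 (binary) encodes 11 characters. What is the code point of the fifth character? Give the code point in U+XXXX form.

Offset 0: leading byte 0xEF = 11101111 → 3-byte char #1 = EF A7 B8.
Offset 3: leading byte 0xE2 = 11100010 → 3-byte char #2 = E2 96 BB.
Offset 6: leading byte 0xF0 = 11110000 → 4-byte char #3 = F0 90 8D 83.
Offset 10: leading byte 0xE4 = 11100100 → 3-byte char #4 = E4 89 AA.
Offset 13: leading byte 0xE3 = 11100011 → 3-byte char #5 = E3 83 AB.
Leading byte 0xE3 = 11100011 matches 1110xxxx → 3-byte sequence.
Byte 1: 0xE3 = 11100011, payload 0011 (4 bits).
Byte 2: 0x83 = 10000011 (10xxxxxx ✓), payload 000011.
Byte 3: 0xAB = 10101011 (10xxxxxx ✓), payload 101011.
Concatenate: 0011000011101011 = 0x30EB (16 bits → U+30EB).

U+30EB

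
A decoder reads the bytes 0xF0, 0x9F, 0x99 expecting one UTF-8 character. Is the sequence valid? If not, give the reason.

invalid (sequence truncated)

Leading byte 0xF0 = 11110000 → 4-byte form, but only 3 bytes are present.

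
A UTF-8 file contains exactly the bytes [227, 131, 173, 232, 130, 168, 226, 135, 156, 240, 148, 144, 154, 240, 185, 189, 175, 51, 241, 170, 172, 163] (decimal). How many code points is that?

7

Byte at offset 0: 0xE3 = 11100011 → 3-byte char (#1). Advance 3.
Byte at offset 3: 0xE8 = 11101000 → 3-byte char (#2). Advance 3.
Byte at offset 6: 0xE2 = 11100010 → 3-byte char (#3). Advance 3.
Byte at offset 9: 0xF0 = 11110000 → 4-byte char (#4). Advance 4.
Byte at offset 13: 0xF0 = 11110000 → 4-byte char (#5). Advance 4.
Byte at offset 17: 0x33 = 00110011 → 1-byte char (#6). Advance 1.
Byte at offset 18: 0xF1 = 11110001 → 4-byte char (#7). Advance 4.
Reached end at offset 22 after 7 code points.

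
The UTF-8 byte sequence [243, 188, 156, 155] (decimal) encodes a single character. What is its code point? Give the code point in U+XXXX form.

Leading byte 0xF3 = 11110011 matches 11110xxx → 4-byte sequence.
Byte 1: 0xF3 = 11110011, payload 011 (3 bits).
Byte 2: 0xBC = 10111100 (10xxxxxx ✓), payload 111100.
Byte 3: 0x9C = 10011100 (10xxxxxx ✓), payload 011100.
Byte 4: 0x9B = 10011011 (10xxxxxx ✓), payload 011011.
Concatenate: 011111100011100011011 = 0xFC71B (21 bits → U+FC71B).

U+FC71B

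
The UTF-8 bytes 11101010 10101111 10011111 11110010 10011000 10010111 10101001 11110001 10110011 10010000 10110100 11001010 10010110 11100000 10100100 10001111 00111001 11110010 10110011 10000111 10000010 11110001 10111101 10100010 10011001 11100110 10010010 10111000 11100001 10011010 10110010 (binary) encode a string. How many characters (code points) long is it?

10

Byte at offset 0: 0xEA = 11101010 → 3-byte char (#1). Advance 3.
Byte at offset 3: 0xF2 = 11110010 → 4-byte char (#2). Advance 4.
Byte at offset 7: 0xF1 = 11110001 → 4-byte char (#3). Advance 4.
Byte at offset 11: 0xCA = 11001010 → 2-byte char (#4). Advance 2.
Byte at offset 13: 0xE0 = 11100000 → 3-byte char (#5). Advance 3.
Byte at offset 16: 0x39 = 00111001 → 1-byte char (#6). Advance 1.
Byte at offset 17: 0xF2 = 11110010 → 4-byte char (#7). Advance 4.
Byte at offset 21: 0xF1 = 11110001 → 4-byte char (#8). Advance 4.
Byte at offset 25: 0xE6 = 11100110 → 3-byte char (#9). Advance 3.
Byte at offset 28: 0xE1 = 11100001 → 3-byte char (#10). Advance 3.
Reached end at offset 31 after 10 code points.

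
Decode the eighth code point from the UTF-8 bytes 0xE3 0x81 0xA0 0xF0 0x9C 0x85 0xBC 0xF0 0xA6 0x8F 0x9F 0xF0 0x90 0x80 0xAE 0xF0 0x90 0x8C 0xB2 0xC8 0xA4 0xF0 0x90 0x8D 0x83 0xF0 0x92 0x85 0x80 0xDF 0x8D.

U+12140

Offset 0: leading byte 0xE3 = 11100011 → 3-byte char #1 = E3 81 A0.
Offset 3: leading byte 0xF0 = 11110000 → 4-byte char #2 = F0 9C 85 BC.
Offset 7: leading byte 0xF0 = 11110000 → 4-byte char #3 = F0 A6 8F 9F.
Offset 11: leading byte 0xF0 = 11110000 → 4-byte char #4 = F0 90 80 AE.
Offset 15: leading byte 0xF0 = 11110000 → 4-byte char #5 = F0 90 8C B2.
Offset 19: leading byte 0xC8 = 11001000 → 2-byte char #6 = C8 A4.
Offset 21: leading byte 0xF0 = 11110000 → 4-byte char #7 = F0 90 8D 83.
Offset 25: leading byte 0xF0 = 11110000 → 4-byte char #8 = F0 92 85 80.
Leading byte 0xF0 = 11110000 matches 11110xxx → 4-byte sequence.
Byte 1: 0xF0 = 11110000, payload 000 (3 bits).
Byte 2: 0x92 = 10010010 (10xxxxxx ✓), payload 010010.
Byte 3: 0x85 = 10000101 (10xxxxxx ✓), payload 000101.
Byte 4: 0x80 = 10000000 (10xxxxxx ✓), payload 000000.
Concatenate: 000010010000101000000 = 0x12140 (21 bits → U+12140).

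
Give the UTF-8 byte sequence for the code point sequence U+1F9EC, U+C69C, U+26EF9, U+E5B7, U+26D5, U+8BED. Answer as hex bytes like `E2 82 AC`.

F0 9F A7 AC EC 9A 9C F0 A6 BB B9 EE 96 B7 E2 9B 95 E8 AF AD

U+1F9EC: 4-byte form → F0 9F A7 AC.
U+C69C: 3-byte form → EC 9A 9C.
U+26EF9: 4-byte form → F0 A6 BB B9.
U+E5B7: 3-byte form → EE 96 B7.
U+26D5: 3-byte form → E2 9B 95.
U+8BED: 3-byte form → E8 AF AD.
Concatenated (20 bytes): F0 9F A7 AC EC 9A 9C F0 A6 BB B9 EE 96 B7 E2 9B 95 E8 AF AD.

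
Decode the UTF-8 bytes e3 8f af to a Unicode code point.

Leading byte 0xE3 = 11100011 matches 1110xxxx → 3-byte sequence.
Byte 1: 0xE3 = 11100011, payload 0011 (4 bits).
Byte 2: 0x8F = 10001111 (10xxxxxx ✓), payload 001111.
Byte 3: 0xAF = 10101111 (10xxxxxx ✓), payload 101111.
Concatenate: 0011001111101111 = 0x33EF (16 bits → U+33EF).

U+33EF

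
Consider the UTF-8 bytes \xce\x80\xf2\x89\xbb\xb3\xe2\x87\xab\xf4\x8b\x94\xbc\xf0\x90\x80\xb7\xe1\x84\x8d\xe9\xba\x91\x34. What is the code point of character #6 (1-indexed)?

Offset 0: leading byte 0xCE = 11001110 → 2-byte char #1 = CE 80.
Offset 2: leading byte 0xF2 = 11110010 → 4-byte char #2 = F2 89 BB B3.
Offset 6: leading byte 0xE2 = 11100010 → 3-byte char #3 = E2 87 AB.
Offset 9: leading byte 0xF4 = 11110100 → 4-byte char #4 = F4 8B 94 BC.
Offset 13: leading byte 0xF0 = 11110000 → 4-byte char #5 = F0 90 80 B7.
Offset 17: leading byte 0xE1 = 11100001 → 3-byte char #6 = E1 84 8D.
Leading byte 0xE1 = 11100001 matches 1110xxxx → 3-byte sequence.
Byte 1: 0xE1 = 11100001, payload 0001 (4 bits).
Byte 2: 0x84 = 10000100 (10xxxxxx ✓), payload 000100.
Byte 3: 0x8D = 10001101 (10xxxxxx ✓), payload 001101.
Concatenate: 0001000100001101 = 0x110D (16 bits → U+110D).

U+110D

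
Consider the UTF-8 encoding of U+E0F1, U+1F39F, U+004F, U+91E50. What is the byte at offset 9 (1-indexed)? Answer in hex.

1-indexed offset 9 is 0-indexed offset 8.
U+E0F1 → 3-byte form EE 83 B1 at offsets 0–2.
U+1F39F → 4-byte form F0 9F 8E 9F at offsets 3–6.
U+004F → 1-byte form 4F at offsets 7–7.
U+91E50 → 4-byte form F2 91 B9 90 at offsets 8–11.
Offset 8 falls in char 4's range; it's byte 1 of F2 91 B9 90 = 0xF2.

0xF2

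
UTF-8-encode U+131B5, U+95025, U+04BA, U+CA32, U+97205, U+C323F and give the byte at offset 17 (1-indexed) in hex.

1-indexed offset 17 is 0-indexed offset 16.
U+131B5 → 4-byte form F0 93 86 B5 at offsets 0–3.
U+95025 → 4-byte form F2 95 80 A5 at offsets 4–7.
U+04BA → 2-byte form D2 BA at offsets 8–9.
U+CA32 → 3-byte form EC A8 B2 at offsets 10–12.
U+97205 → 4-byte form F2 97 88 85 at offsets 13–16.
Offset 16 falls in char 5's range; it's byte 4 of F2 97 88 85 = 0x85.

0x85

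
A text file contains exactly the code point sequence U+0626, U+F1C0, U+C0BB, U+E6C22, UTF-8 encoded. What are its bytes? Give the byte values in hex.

D8 A6 EF 87 80 EC 82 BB F3 A6 B0 A2

U+0626: 2-byte form → D8 A6.
U+F1C0: 3-byte form → EF 87 80.
U+C0BB: 3-byte form → EC 82 BB.
U+E6C22: 4-byte form → F3 A6 B0 A2.
Concatenated (12 bytes): D8 A6 EF 87 80 EC 82 BB F3 A6 B0 A2.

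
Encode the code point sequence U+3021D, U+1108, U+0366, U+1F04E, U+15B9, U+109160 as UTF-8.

U+3021D: 4-byte form → F0 B0 88 9D.
U+1108: 3-byte form → E1 84 88.
U+0366: 2-byte form → CD A6.
U+1F04E: 4-byte form → F0 9F 81 8E.
U+15B9: 3-byte form → E1 96 B9.
U+109160: 4-byte form → F4 89 85 A0.
Concatenated (20 bytes): F0 B0 88 9D E1 84 88 CD A6 F0 9F 81 8E E1 96 B9 F4 89 85 A0.

F0 B0 88 9D E1 84 88 CD A6 F0 9F 81 8E E1 96 B9 F4 89 85 A0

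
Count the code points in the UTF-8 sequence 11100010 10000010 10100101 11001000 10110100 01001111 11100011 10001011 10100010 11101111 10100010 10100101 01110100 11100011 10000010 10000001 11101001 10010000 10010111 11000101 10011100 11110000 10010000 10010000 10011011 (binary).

10

Byte at offset 0: 0xE2 = 11100010 → 3-byte char (#1). Advance 3.
Byte at offset 3: 0xC8 = 11001000 → 2-byte char (#2). Advance 2.
Byte at offset 5: 0x4F = 01001111 → 1-byte char (#3). Advance 1.
Byte at offset 6: 0xE3 = 11100011 → 3-byte char (#4). Advance 3.
Byte at offset 9: 0xEF = 11101111 → 3-byte char (#5). Advance 3.
Byte at offset 12: 0x74 = 01110100 → 1-byte char (#6). Advance 1.
Byte at offset 13: 0xE3 = 11100011 → 3-byte char (#7). Advance 3.
Byte at offset 16: 0xE9 = 11101001 → 3-byte char (#8). Advance 3.
Byte at offset 19: 0xC5 = 11000101 → 2-byte char (#9). Advance 2.
Byte at offset 21: 0xF0 = 11110000 → 4-byte char (#10). Advance 4.
Reached end at offset 25 after 10 code points.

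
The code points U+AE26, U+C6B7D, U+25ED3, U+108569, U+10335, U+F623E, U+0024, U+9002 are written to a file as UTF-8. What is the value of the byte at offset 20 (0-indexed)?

0xB6

U+AE26 → 3-byte form EA B8 A6 at offsets 0–2.
U+C6B7D → 4-byte form F3 86 AD BD at offsets 3–6.
U+25ED3 → 4-byte form F0 A5 BB 93 at offsets 7–10.
U+108569 → 4-byte form F4 88 95 A9 at offsets 11–14.
U+10335 → 4-byte form F0 90 8C B5 at offsets 15–18.
U+F623E → 4-byte form F3 B6 88 BE at offsets 19–22.
Offset 20 falls in char 6's range; it's byte 2 of F3 B6 88 BE = 0xB6.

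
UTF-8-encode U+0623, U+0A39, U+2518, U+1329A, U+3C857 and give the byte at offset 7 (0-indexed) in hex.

0x98

U+0623 → 2-byte form D8 A3 at offsets 0–1.
U+0A39 → 3-byte form E0 A8 B9 at offsets 2–4.
U+2518 → 3-byte form E2 94 98 at offsets 5–7.
Offset 7 falls in char 3's range; it's byte 3 of E2 94 98 = 0x98.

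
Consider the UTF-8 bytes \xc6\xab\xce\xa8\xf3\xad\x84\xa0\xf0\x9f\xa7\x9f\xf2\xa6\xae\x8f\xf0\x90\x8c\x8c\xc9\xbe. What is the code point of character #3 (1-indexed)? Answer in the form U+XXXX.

U+ED120

Offset 0: leading byte 0xC6 = 11000110 → 2-byte char #1 = C6 AB.
Offset 2: leading byte 0xCE = 11001110 → 2-byte char #2 = CE A8.
Offset 4: leading byte 0xF3 = 11110011 → 4-byte char #3 = F3 AD 84 A0.
Leading byte 0xF3 = 11110011 matches 11110xxx → 4-byte sequence.
Byte 1: 0xF3 = 11110011, payload 011 (3 bits).
Byte 2: 0xAD = 10101101 (10xxxxxx ✓), payload 101101.
Byte 3: 0x84 = 10000100 (10xxxxxx ✓), payload 000100.
Byte 4: 0xA0 = 10100000 (10xxxxxx ✓), payload 100000.
Concatenate: 011101101000100100000 = 0xED120 (21 bits → U+ED120).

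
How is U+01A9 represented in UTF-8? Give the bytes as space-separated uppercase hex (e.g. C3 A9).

U+01A9 = 0x1A9 = 425 decimal. In range U+0080–U+07FF → 2-byte form: 110xxxxx 10xxxxxx.
Binary (11 bits): 00110101001.
Split 5+6: 00110 | 101001.
Byte 1: 11000110 = 0xC6.
Byte 2: 10101001 = 0xA9.

C6 A9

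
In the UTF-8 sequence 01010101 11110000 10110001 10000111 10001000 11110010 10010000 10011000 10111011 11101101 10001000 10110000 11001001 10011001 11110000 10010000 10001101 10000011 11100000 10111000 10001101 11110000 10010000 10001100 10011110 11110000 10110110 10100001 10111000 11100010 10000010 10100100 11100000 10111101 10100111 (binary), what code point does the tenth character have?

U+20A4

Offset 0: leading byte 0x55 = 01010101 → 1-byte char #1 = 55.
Offset 1: leading byte 0xF0 = 11110000 → 4-byte char #2 = F0 B1 87 88.
Offset 5: leading byte 0xF2 = 11110010 → 4-byte char #3 = F2 90 98 BB.
Offset 9: leading byte 0xED = 11101101 → 3-byte char #4 = ED 88 B0.
Offset 12: leading byte 0xC9 = 11001001 → 2-byte char #5 = C9 99.
Offset 14: leading byte 0xF0 = 11110000 → 4-byte char #6 = F0 90 8D 83.
Offset 18: leading byte 0xE0 = 11100000 → 3-byte char #7 = E0 B8 8D.
Offset 21: leading byte 0xF0 = 11110000 → 4-byte char #8 = F0 90 8C 9E.
Offset 25: leading byte 0xF0 = 11110000 → 4-byte char #9 = F0 B6 A1 B8.
Offset 29: leading byte 0xE2 = 11100010 → 3-byte char #10 = E2 82 A4.
Leading byte 0xE2 = 11100010 matches 1110xxxx → 3-byte sequence.
Byte 1: 0xE2 = 11100010, payload 0010 (4 bits).
Byte 2: 0x82 = 10000010 (10xxxxxx ✓), payload 000010.
Byte 3: 0xA4 = 10100100 (10xxxxxx ✓), payload 100100.
Concatenate: 0010000010100100 = 0x20A4 (16 bits → U+20A4).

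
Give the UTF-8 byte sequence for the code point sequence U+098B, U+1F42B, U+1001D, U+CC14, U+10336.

E0 A6 8B F0 9F 90 AB F0 90 80 9D EC B0 94 F0 90 8C B6

U+098B: 3-byte form → E0 A6 8B.
U+1F42B: 4-byte form → F0 9F 90 AB.
U+1001D: 4-byte form → F0 90 80 9D.
U+CC14: 3-byte form → EC B0 94.
U+10336: 4-byte form → F0 90 8C B6.
Concatenated (18 bytes): E0 A6 8B F0 9F 90 AB F0 90 80 9D EC B0 94 F0 90 8C B6.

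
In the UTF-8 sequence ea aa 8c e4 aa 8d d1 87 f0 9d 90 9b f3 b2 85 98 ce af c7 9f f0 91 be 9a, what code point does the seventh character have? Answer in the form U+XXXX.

U+01DF

Offset 0: leading byte 0xEA = 11101010 → 3-byte char #1 = EA AA 8C.
Offset 3: leading byte 0xE4 = 11100100 → 3-byte char #2 = E4 AA 8D.
Offset 6: leading byte 0xD1 = 11010001 → 2-byte char #3 = D1 87.
Offset 8: leading byte 0xF0 = 11110000 → 4-byte char #4 = F0 9D 90 9B.
Offset 12: leading byte 0xF3 = 11110011 → 4-byte char #5 = F3 B2 85 98.
Offset 16: leading byte 0xCE = 11001110 → 2-byte char #6 = CE AF.
Offset 18: leading byte 0xC7 = 11000111 → 2-byte char #7 = C7 9F.
Leading byte 0xC7 = 11000111 matches 110xxxxx → 2-byte sequence.
Byte 1: 0xC7 = 11000111, payload 00111 (5 bits).
Byte 2: 0x9F = 10011111 (10xxxxxx ✓), payload 011111.
Concatenate: 00111011111 = 0x1DF (11 bits → U+01DF).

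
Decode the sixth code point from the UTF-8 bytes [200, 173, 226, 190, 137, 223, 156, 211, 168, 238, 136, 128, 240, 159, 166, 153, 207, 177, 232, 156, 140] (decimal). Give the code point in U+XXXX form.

U+1F999

Offset 0: leading byte 0xC8 = 11001000 → 2-byte char #1 = C8 AD.
Offset 2: leading byte 0xE2 = 11100010 → 3-byte char #2 = E2 BE 89.
Offset 5: leading byte 0xDF = 11011111 → 2-byte char #3 = DF 9C.
Offset 7: leading byte 0xD3 = 11010011 → 2-byte char #4 = D3 A8.
Offset 9: leading byte 0xEE = 11101110 → 3-byte char #5 = EE 88 80.
Offset 12: leading byte 0xF0 = 11110000 → 4-byte char #6 = F0 9F A6 99.
Leading byte 0xF0 = 11110000 matches 11110xxx → 4-byte sequence.
Byte 1: 0xF0 = 11110000, payload 000 (3 bits).
Byte 2: 0x9F = 10011111 (10xxxxxx ✓), payload 011111.
Byte 3: 0xA6 = 10100110 (10xxxxxx ✓), payload 100110.
Byte 4: 0x99 = 10011001 (10xxxxxx ✓), payload 011001.
Concatenate: 000011111100110011001 = 0x1F999 (21 bits → U+1F999).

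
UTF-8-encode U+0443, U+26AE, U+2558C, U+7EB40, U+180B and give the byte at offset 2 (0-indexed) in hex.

U+0443 → 2-byte form D1 83 at offsets 0–1.
U+26AE → 3-byte form E2 9A AE at offsets 2–4.
Offset 2 falls in char 2's range; it's byte 1 of E2 9A AE = 0xE2.

0xE2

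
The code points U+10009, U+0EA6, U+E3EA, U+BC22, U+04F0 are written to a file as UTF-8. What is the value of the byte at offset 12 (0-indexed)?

U+10009 → 4-byte form F0 90 80 89 at offsets 0–3.
U+0EA6 → 3-byte form E0 BA A6 at offsets 4–6.
U+E3EA → 3-byte form EE 8F AA at offsets 7–9.
U+BC22 → 3-byte form EB B0 A2 at offsets 10–12.
Offset 12 falls in char 4's range; it's byte 3 of EB B0 A2 = 0xA2.

0xA2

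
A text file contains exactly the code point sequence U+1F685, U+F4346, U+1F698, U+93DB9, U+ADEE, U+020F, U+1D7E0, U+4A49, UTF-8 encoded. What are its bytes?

U+1F685: 4-byte form → F0 9F 9A 85.
U+F4346: 4-byte form → F3 B4 8D 86.
U+1F698: 4-byte form → F0 9F 9A 98.
U+93DB9: 4-byte form → F2 93 B6 B9.
U+ADEE: 3-byte form → EA B7 AE.
U+020F: 2-byte form → C8 8F.
U+1D7E0: 4-byte form → F0 9D 9F A0.
U+4A49: 3-byte form → E4 A9 89.
Concatenated (28 bytes): F0 9F 9A 85 F3 B4 8D 86 F0 9F 9A 98 F2 93 B6 B9 EA B7 AE C8 8F F0 9D 9F A0 E4 A9 89.

F0 9F 9A 85 F3 B4 8D 86 F0 9F 9A 98 F2 93 B6 B9 EA B7 AE C8 8F F0 9D 9F A0 E4 A9 89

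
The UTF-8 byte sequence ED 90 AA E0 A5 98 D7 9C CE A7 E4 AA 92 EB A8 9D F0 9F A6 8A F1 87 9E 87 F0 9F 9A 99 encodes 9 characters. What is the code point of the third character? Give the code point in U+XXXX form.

Offset 0: leading byte 0xED = 11101101 → 3-byte char #1 = ED 90 AA.
Offset 3: leading byte 0xE0 = 11100000 → 3-byte char #2 = E0 A5 98.
Offset 6: leading byte 0xD7 = 11010111 → 2-byte char #3 = D7 9C.
Leading byte 0xD7 = 11010111 matches 110xxxxx → 2-byte sequence.
Byte 1: 0xD7 = 11010111, payload 10111 (5 bits).
Byte 2: 0x9C = 10011100 (10xxxxxx ✓), payload 011100.
Concatenate: 10111011100 = 0x5DC (11 bits → U+05DC).

U+05DC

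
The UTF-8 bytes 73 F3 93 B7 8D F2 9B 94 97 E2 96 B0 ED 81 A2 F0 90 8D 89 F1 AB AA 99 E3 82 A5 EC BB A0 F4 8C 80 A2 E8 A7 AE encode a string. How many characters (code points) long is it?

Byte at offset 0: 0x73 = 01110011 → 1-byte char (#1). Advance 1.
Byte at offset 1: 0xF3 = 11110011 → 4-byte char (#2). Advance 4.
Byte at offset 5: 0xF2 = 11110010 → 4-byte char (#3). Advance 4.
Byte at offset 9: 0xE2 = 11100010 → 3-byte char (#4). Advance 3.
Byte at offset 12: 0xED = 11101101 → 3-byte char (#5). Advance 3.
Byte at offset 15: 0xF0 = 11110000 → 4-byte char (#6). Advance 4.
Byte at offset 19: 0xF1 = 11110001 → 4-byte char (#7). Advance 4.
Byte at offset 23: 0xE3 = 11100011 → 3-byte char (#8). Advance 3.
Byte at offset 26: 0xEC = 11101100 → 3-byte char (#9). Advance 3.
Byte at offset 29: 0xF4 = 11110100 → 4-byte char (#10). Advance 4.
Byte at offset 33: 0xE8 = 11101000 → 3-byte char (#11). Advance 3.
Reached end at offset 36 after 11 code points.

11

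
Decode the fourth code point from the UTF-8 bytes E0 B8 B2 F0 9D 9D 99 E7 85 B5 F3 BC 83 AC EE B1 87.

U+FC0EC

Offset 0: leading byte 0xE0 = 11100000 → 3-byte char #1 = E0 B8 B2.
Offset 3: leading byte 0xF0 = 11110000 → 4-byte char #2 = F0 9D 9D 99.
Offset 7: leading byte 0xE7 = 11100111 → 3-byte char #3 = E7 85 B5.
Offset 10: leading byte 0xF3 = 11110011 → 4-byte char #4 = F3 BC 83 AC.
Leading byte 0xF3 = 11110011 matches 11110xxx → 4-byte sequence.
Byte 1: 0xF3 = 11110011, payload 011 (3 bits).
Byte 2: 0xBC = 10111100 (10xxxxxx ✓), payload 111100.
Byte 3: 0x83 = 10000011 (10xxxxxx ✓), payload 000011.
Byte 4: 0xAC = 10101100 (10xxxxxx ✓), payload 101100.
Concatenate: 011111100000011101100 = 0xFC0EC (21 bits → U+FC0EC).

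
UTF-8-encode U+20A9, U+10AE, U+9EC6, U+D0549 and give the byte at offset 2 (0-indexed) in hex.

0xA9

U+20A9 → 3-byte form E2 82 A9 at offsets 0–2.
Offset 2 falls in char 1's range; it's byte 3 of E2 82 A9 = 0xA9.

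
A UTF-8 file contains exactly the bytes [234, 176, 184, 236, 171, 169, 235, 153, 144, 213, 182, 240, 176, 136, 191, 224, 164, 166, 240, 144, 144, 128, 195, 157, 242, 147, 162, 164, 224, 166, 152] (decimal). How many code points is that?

Byte at offset 0: 0xEA = 11101010 → 3-byte char (#1). Advance 3.
Byte at offset 3: 0xEC = 11101100 → 3-byte char (#2). Advance 3.
Byte at offset 6: 0xEB = 11101011 → 3-byte char (#3). Advance 3.
Byte at offset 9: 0xD5 = 11010101 → 2-byte char (#4). Advance 2.
Byte at offset 11: 0xF0 = 11110000 → 4-byte char (#5). Advance 4.
Byte at offset 15: 0xE0 = 11100000 → 3-byte char (#6). Advance 3.
Byte at offset 18: 0xF0 = 11110000 → 4-byte char (#7). Advance 4.
Byte at offset 22: 0xC3 = 11000011 → 2-byte char (#8). Advance 2.
Byte at offset 24: 0xF2 = 11110010 → 4-byte char (#9). Advance 4.
Byte at offset 28: 0xE0 = 11100000 → 3-byte char (#10). Advance 3.
Reached end at offset 31 after 10 code points.

10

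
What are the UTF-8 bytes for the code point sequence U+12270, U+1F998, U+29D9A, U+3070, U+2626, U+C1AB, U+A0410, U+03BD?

U+12270: 4-byte form → F0 92 89 B0.
U+1F998: 4-byte form → F0 9F A6 98.
U+29D9A: 4-byte form → F0 A9 B6 9A.
U+3070: 3-byte form → E3 81 B0.
U+2626: 3-byte form → E2 98 A6.
U+C1AB: 3-byte form → EC 86 AB.
U+A0410: 4-byte form → F2 A0 90 90.
U+03BD: 2-byte form → CE BD.
Concatenated (27 bytes): F0 92 89 B0 F0 9F A6 98 F0 A9 B6 9A E3 81 B0 E2 98 A6 EC 86 AB F2 A0 90 90 CE BD.

F0 92 89 B0 F0 9F A6 98 F0 A9 B6 9A E3 81 B0 E2 98 A6 EC 86 AB F2 A0 90 90 CE BD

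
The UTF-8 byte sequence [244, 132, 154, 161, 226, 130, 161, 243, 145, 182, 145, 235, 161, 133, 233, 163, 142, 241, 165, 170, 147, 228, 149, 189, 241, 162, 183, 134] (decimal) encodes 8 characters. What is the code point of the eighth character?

Offset 0: leading byte 0xF4 = 11110100 → 4-byte char #1 = F4 84 9A A1.
Offset 4: leading byte 0xE2 = 11100010 → 3-byte char #2 = E2 82 A1.
Offset 7: leading byte 0xF3 = 11110011 → 4-byte char #3 = F3 91 B6 91.
Offset 11: leading byte 0xEB = 11101011 → 3-byte char #4 = EB A1 85.
Offset 14: leading byte 0xE9 = 11101001 → 3-byte char #5 = E9 A3 8E.
Offset 17: leading byte 0xF1 = 11110001 → 4-byte char #6 = F1 A5 AA 93.
Offset 21: leading byte 0xE4 = 11100100 → 3-byte char #7 = E4 95 BD.
Offset 24: leading byte 0xF1 = 11110001 → 4-byte char #8 = F1 A2 B7 86.
Leading byte 0xF1 = 11110001 matches 11110xxx → 4-byte sequence.
Byte 1: 0xF1 = 11110001, payload 001 (3 bits).
Byte 2: 0xA2 = 10100010 (10xxxxxx ✓), payload 100010.
Byte 3: 0xB7 = 10110111 (10xxxxxx ✓), payload 110111.
Byte 4: 0x86 = 10000110 (10xxxxxx ✓), payload 000110.
Concatenate: 001100010110111000110 = 0x62DC6 (21 bits → U+62DC6).

U+62DC6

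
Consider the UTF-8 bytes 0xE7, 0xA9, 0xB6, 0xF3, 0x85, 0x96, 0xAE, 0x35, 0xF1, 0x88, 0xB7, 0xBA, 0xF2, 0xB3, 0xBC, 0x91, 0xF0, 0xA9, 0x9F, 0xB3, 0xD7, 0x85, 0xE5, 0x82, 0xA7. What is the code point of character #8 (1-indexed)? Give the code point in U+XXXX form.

Offset 0: leading byte 0xE7 = 11100111 → 3-byte char #1 = E7 A9 B6.
Offset 3: leading byte 0xF3 = 11110011 → 4-byte char #2 = F3 85 96 AE.
Offset 7: leading byte 0x35 = 00110101 → 1-byte char #3 = 35.
Offset 8: leading byte 0xF1 = 11110001 → 4-byte char #4 = F1 88 B7 BA.
Offset 12: leading byte 0xF2 = 11110010 → 4-byte char #5 = F2 B3 BC 91.
Offset 16: leading byte 0xF0 = 11110000 → 4-byte char #6 = F0 A9 9F B3.
Offset 20: leading byte 0xD7 = 11010111 → 2-byte char #7 = D7 85.
Offset 22: leading byte 0xE5 = 11100101 → 3-byte char #8 = E5 82 A7.
Leading byte 0xE5 = 11100101 matches 1110xxxx → 3-byte sequence.
Byte 1: 0xE5 = 11100101, payload 0101 (4 bits).
Byte 2: 0x82 = 10000010 (10xxxxxx ✓), payload 000010.
Byte 3: 0xA7 = 10100111 (10xxxxxx ✓), payload 100111.
Concatenate: 0101000010100111 = 0x50A7 (16 bits → U+50A7).

U+50A7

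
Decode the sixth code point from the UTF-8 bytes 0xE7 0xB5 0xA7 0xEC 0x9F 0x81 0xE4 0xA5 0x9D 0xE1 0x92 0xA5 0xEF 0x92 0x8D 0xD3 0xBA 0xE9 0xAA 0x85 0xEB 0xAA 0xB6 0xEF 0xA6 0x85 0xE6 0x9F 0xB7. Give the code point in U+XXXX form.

Offset 0: leading byte 0xE7 = 11100111 → 3-byte char #1 = E7 B5 A7.
Offset 3: leading byte 0xEC = 11101100 → 3-byte char #2 = EC 9F 81.
Offset 6: leading byte 0xE4 = 11100100 → 3-byte char #3 = E4 A5 9D.
Offset 9: leading byte 0xE1 = 11100001 → 3-byte char #4 = E1 92 A5.
Offset 12: leading byte 0xEF = 11101111 → 3-byte char #5 = EF 92 8D.
Offset 15: leading byte 0xD3 = 11010011 → 2-byte char #6 = D3 BA.
Leading byte 0xD3 = 11010011 matches 110xxxxx → 2-byte sequence.
Byte 1: 0xD3 = 11010011, payload 10011 (5 bits).
Byte 2: 0xBA = 10111010 (10xxxxxx ✓), payload 111010.
Concatenate: 10011111010 = 0x4FA (11 bits → U+04FA).

U+04FA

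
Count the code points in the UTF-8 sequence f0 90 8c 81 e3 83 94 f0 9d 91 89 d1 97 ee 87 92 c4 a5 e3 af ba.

Byte at offset 0: 0xF0 = 11110000 → 4-byte char (#1). Advance 4.
Byte at offset 4: 0xE3 = 11100011 → 3-byte char (#2). Advance 3.
Byte at offset 7: 0xF0 = 11110000 → 4-byte char (#3). Advance 4.
Byte at offset 11: 0xD1 = 11010001 → 2-byte char (#4). Advance 2.
Byte at offset 13: 0xEE = 11101110 → 3-byte char (#5). Advance 3.
Byte at offset 16: 0xC4 = 11000100 → 2-byte char (#6). Advance 2.
Byte at offset 18: 0xE3 = 11100011 → 3-byte char (#7). Advance 3.
Reached end at offset 21 after 7 code points.

7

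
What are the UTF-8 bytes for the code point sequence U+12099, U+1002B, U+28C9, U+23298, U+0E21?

F0 92 82 99 F0 90 80 AB E2 A3 89 F0 A3 8A 98 E0 B8 A1

U+12099: 4-byte form → F0 92 82 99.
U+1002B: 4-byte form → F0 90 80 AB.
U+28C9: 3-byte form → E2 A3 89.
U+23298: 4-byte form → F0 A3 8A 98.
U+0E21: 3-byte form → E0 B8 A1.
Concatenated (18 bytes): F0 92 82 99 F0 90 80 AB E2 A3 89 F0 A3 8A 98 E0 B8 A1.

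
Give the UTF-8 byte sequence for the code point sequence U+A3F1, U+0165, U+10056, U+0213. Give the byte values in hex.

U+A3F1: 3-byte form → EA 8F B1.
U+0165: 2-byte form → C5 A5.
U+10056: 4-byte form → F0 90 81 96.
U+0213: 2-byte form → C8 93.
Concatenated (11 bytes): EA 8F B1 C5 A5 F0 90 81 96 C8 93.

EA 8F B1 C5 A5 F0 90 81 96 C8 93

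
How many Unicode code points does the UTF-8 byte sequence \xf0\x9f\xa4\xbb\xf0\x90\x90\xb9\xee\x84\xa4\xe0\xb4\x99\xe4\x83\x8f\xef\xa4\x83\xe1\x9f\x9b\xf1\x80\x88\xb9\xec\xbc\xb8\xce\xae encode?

10

Byte at offset 0: 0xF0 = 11110000 → 4-byte char (#1). Advance 4.
Byte at offset 4: 0xF0 = 11110000 → 4-byte char (#2). Advance 4.
Byte at offset 8: 0xEE = 11101110 → 3-byte char (#3). Advance 3.
Byte at offset 11: 0xE0 = 11100000 → 3-byte char (#4). Advance 3.
Byte at offset 14: 0xE4 = 11100100 → 3-byte char (#5). Advance 3.
Byte at offset 17: 0xEF = 11101111 → 3-byte char (#6). Advance 3.
Byte at offset 20: 0xE1 = 11100001 → 3-byte char (#7). Advance 3.
Byte at offset 23: 0xF1 = 11110001 → 4-byte char (#8). Advance 4.
Byte at offset 27: 0xEC = 11101100 → 3-byte char (#9). Advance 3.
Byte at offset 30: 0xCE = 11001110 → 2-byte char (#10). Advance 2.
Reached end at offset 32 after 10 code points.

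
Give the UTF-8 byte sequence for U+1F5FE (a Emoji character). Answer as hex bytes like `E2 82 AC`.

F0 9F 97 BE

U+1F5FE = 0x1F5FE = 128510 decimal. In range U+10000–U+10FFFF → 4-byte form: 11110xxx 10xxxxxx 10xxxxxx 10xxxxxx.
Binary (21 bits): 000011111010111111110.
Split 3+6+6+6: 000 | 011111 | 010111 | 111110.
Byte 1: 11110000 = 0xF0.
Byte 2: 10011111 = 0x9F.
Byte 3: 10010111 = 0x97.
Byte 4: 10111110 = 0xBE.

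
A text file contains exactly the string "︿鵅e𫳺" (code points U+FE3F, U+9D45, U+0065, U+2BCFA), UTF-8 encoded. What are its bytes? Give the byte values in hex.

U+FE3F: 3-byte form → EF B8 BF.
U+9D45: 3-byte form → E9 B5 85.
U+0065: 1-byte form → 65.
U+2BCFA: 4-byte form → F0 AB B3 BA.
Concatenated (11 bytes): EF B8 BF E9 B5 85 65 F0 AB B3 BA.

EF B8 BF E9 B5 85 65 F0 AB B3 BA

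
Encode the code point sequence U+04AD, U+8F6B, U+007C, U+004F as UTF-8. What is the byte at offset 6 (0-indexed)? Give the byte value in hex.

0x4F

U+04AD → 2-byte form D2 AD at offsets 0–1.
U+8F6B → 3-byte form E8 BD AB at offsets 2–4.
U+007C → 1-byte form 7C at offsets 5–5.
U+004F → 1-byte form 4F at offsets 6–6.
Offset 6 falls in char 4's range; it's byte 1 of 4F = 0x4F.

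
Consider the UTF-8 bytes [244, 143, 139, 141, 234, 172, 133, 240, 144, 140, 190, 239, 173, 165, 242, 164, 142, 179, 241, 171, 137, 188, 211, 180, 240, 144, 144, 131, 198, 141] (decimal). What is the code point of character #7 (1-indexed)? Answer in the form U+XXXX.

U+04F4

Offset 0: leading byte 0xF4 = 11110100 → 4-byte char #1 = F4 8F 8B 8D.
Offset 4: leading byte 0xEA = 11101010 → 3-byte char #2 = EA AC 85.
Offset 7: leading byte 0xF0 = 11110000 → 4-byte char #3 = F0 90 8C BE.
Offset 11: leading byte 0xEF = 11101111 → 3-byte char #4 = EF AD A5.
Offset 14: leading byte 0xF2 = 11110010 → 4-byte char #5 = F2 A4 8E B3.
Offset 18: leading byte 0xF1 = 11110001 → 4-byte char #6 = F1 AB 89 BC.
Offset 22: leading byte 0xD3 = 11010011 → 2-byte char #7 = D3 B4.
Leading byte 0xD3 = 11010011 matches 110xxxxx → 2-byte sequence.
Byte 1: 0xD3 = 11010011, payload 10011 (5 bits).
Byte 2: 0xB4 = 10110100 (10xxxxxx ✓), payload 110100.
Concatenate: 10011110100 = 0x4F4 (11 bits → U+04F4).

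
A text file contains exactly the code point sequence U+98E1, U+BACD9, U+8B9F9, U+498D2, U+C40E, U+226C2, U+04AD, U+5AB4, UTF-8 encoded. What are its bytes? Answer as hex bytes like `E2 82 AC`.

U+98E1: 3-byte form → E9 A3 A1.
U+BACD9: 4-byte form → F2 BA B3 99.
U+8B9F9: 4-byte form → F2 8B A7 B9.
U+498D2: 4-byte form → F1 89 A3 92.
U+C40E: 3-byte form → EC 90 8E.
U+226C2: 4-byte form → F0 A2 9B 82.
U+04AD: 2-byte form → D2 AD.
U+5AB4: 3-byte form → E5 AA B4.
Concatenated (27 bytes): E9 A3 A1 F2 BA B3 99 F2 8B A7 B9 F1 89 A3 92 EC 90 8E F0 A2 9B 82 D2 AD E5 AA B4.

E9 A3 A1 F2 BA B3 99 F2 8B A7 B9 F1 89 A3 92 EC 90 8E F0 A2 9B 82 D2 AD E5 AA B4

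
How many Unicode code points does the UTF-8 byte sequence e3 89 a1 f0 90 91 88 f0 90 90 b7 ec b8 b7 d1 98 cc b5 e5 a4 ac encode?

7

Byte at offset 0: 0xE3 = 11100011 → 3-byte char (#1). Advance 3.
Byte at offset 3: 0xF0 = 11110000 → 4-byte char (#2). Advance 4.
Byte at offset 7: 0xF0 = 11110000 → 4-byte char (#3). Advance 4.
Byte at offset 11: 0xEC = 11101100 → 3-byte char (#4). Advance 3.
Byte at offset 14: 0xD1 = 11010001 → 2-byte char (#5). Advance 2.
Byte at offset 16: 0xCC = 11001100 → 2-byte char (#6). Advance 2.
Byte at offset 18: 0xE5 = 11100101 → 3-byte char (#7). Advance 3.
Reached end at offset 21 after 7 code points.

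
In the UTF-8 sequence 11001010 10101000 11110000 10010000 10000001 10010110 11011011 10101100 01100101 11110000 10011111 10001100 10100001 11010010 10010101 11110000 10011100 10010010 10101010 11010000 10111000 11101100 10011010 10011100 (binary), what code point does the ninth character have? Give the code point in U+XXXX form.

U+C69C

Offset 0: leading byte 0xCA = 11001010 → 2-byte char #1 = CA A8.
Offset 2: leading byte 0xF0 = 11110000 → 4-byte char #2 = F0 90 81 96.
Offset 6: leading byte 0xDB = 11011011 → 2-byte char #3 = DB AC.
Offset 8: leading byte 0x65 = 01100101 → 1-byte char #4 = 65.
Offset 9: leading byte 0xF0 = 11110000 → 4-byte char #5 = F0 9F 8C A1.
Offset 13: leading byte 0xD2 = 11010010 → 2-byte char #6 = D2 95.
Offset 15: leading byte 0xF0 = 11110000 → 4-byte char #7 = F0 9C 92 AA.
Offset 19: leading byte 0xD0 = 11010000 → 2-byte char #8 = D0 B8.
Offset 21: leading byte 0xEC = 11101100 → 3-byte char #9 = EC 9A 9C.
Leading byte 0xEC = 11101100 matches 1110xxxx → 3-byte sequence.
Byte 1: 0xEC = 11101100, payload 1100 (4 bits).
Byte 2: 0x9A = 10011010 (10xxxxxx ✓), payload 011010.
Byte 3: 0x9C = 10011100 (10xxxxxx ✓), payload 011100.
Concatenate: 1100011010011100 = 0xC69C (16 bits → U+C69C).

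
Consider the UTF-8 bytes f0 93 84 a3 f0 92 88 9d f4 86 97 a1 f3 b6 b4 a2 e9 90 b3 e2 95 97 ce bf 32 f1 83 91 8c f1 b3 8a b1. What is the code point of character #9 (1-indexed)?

Offset 0: leading byte 0xF0 = 11110000 → 4-byte char #1 = F0 93 84 A3.
Offset 4: leading byte 0xF0 = 11110000 → 4-byte char #2 = F0 92 88 9D.
Offset 8: leading byte 0xF4 = 11110100 → 4-byte char #3 = F4 86 97 A1.
Offset 12: leading byte 0xF3 = 11110011 → 4-byte char #4 = F3 B6 B4 A2.
Offset 16: leading byte 0xE9 = 11101001 → 3-byte char #5 = E9 90 B3.
Offset 19: leading byte 0xE2 = 11100010 → 3-byte char #6 = E2 95 97.
Offset 22: leading byte 0xCE = 11001110 → 2-byte char #7 = CE BF.
Offset 24: leading byte 0x32 = 00110010 → 1-byte char #8 = 32.
Offset 25: leading byte 0xF1 = 11110001 → 4-byte char #9 = F1 83 91 8C.
Leading byte 0xF1 = 11110001 matches 11110xxx → 4-byte sequence.
Byte 1: 0xF1 = 11110001, payload 001 (3 bits).
Byte 2: 0x83 = 10000011 (10xxxxxx ✓), payload 000011.
Byte 3: 0x91 = 10010001 (10xxxxxx ✓), payload 010001.
Byte 4: 0x8C = 10001100 (10xxxxxx ✓), payload 001100.
Concatenate: 001000011010001001100 = 0x4344C (21 bits → U+4344C).

U+4344C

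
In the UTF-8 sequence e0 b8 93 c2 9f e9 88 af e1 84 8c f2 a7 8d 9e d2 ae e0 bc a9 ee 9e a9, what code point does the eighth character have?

Offset 0: leading byte 0xE0 = 11100000 → 3-byte char #1 = E0 B8 93.
Offset 3: leading byte 0xC2 = 11000010 → 2-byte char #2 = C2 9F.
Offset 5: leading byte 0xE9 = 11101001 → 3-byte char #3 = E9 88 AF.
Offset 8: leading byte 0xE1 = 11100001 → 3-byte char #4 = E1 84 8C.
Offset 11: leading byte 0xF2 = 11110010 → 4-byte char #5 = F2 A7 8D 9E.
Offset 15: leading byte 0xD2 = 11010010 → 2-byte char #6 = D2 AE.
Offset 17: leading byte 0xE0 = 11100000 → 3-byte char #7 = E0 BC A9.
Offset 20: leading byte 0xEE = 11101110 → 3-byte char #8 = EE 9E A9.
Leading byte 0xEE = 11101110 matches 1110xxxx → 3-byte sequence.
Byte 1: 0xEE = 11101110, payload 1110 (4 bits).
Byte 2: 0x9E = 10011110 (10xxxxxx ✓), payload 011110.
Byte 3: 0xA9 = 10101001 (10xxxxxx ✓), payload 101001.
Concatenate: 1110011110101001 = 0xE7A9 (16 bits → U+E7A9).

U+E7A9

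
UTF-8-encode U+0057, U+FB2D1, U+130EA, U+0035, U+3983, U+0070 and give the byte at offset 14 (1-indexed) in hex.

0x70

1-indexed offset 14 is 0-indexed offset 13.
U+0057 → 1-byte form 57 at offsets 0–0.
U+FB2D1 → 4-byte form F3 BB 8B 91 at offsets 1–4.
U+130EA → 4-byte form F0 93 83 AA at offsets 5–8.
U+0035 → 1-byte form 35 at offsets 9–9.
U+3983 → 3-byte form E3 A6 83 at offsets 10–12.
U+0070 → 1-byte form 70 at offsets 13–13.
Offset 13 falls in char 6's range; it's byte 1 of 70 = 0x70.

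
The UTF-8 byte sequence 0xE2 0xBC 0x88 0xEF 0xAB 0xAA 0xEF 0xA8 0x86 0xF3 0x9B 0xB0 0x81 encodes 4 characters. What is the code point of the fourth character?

U+DBC01

Offset 0: leading byte 0xE2 = 11100010 → 3-byte char #1 = E2 BC 88.
Offset 3: leading byte 0xEF = 11101111 → 3-byte char #2 = EF AB AA.
Offset 6: leading byte 0xEF = 11101111 → 3-byte char #3 = EF A8 86.
Offset 9: leading byte 0xF3 = 11110011 → 4-byte char #4 = F3 9B B0 81.
Leading byte 0xF3 = 11110011 matches 11110xxx → 4-byte sequence.
Byte 1: 0xF3 = 11110011, payload 011 (3 bits).
Byte 2: 0x9B = 10011011 (10xxxxxx ✓), payload 011011.
Byte 3: 0xB0 = 10110000 (10xxxxxx ✓), payload 110000.
Byte 4: 0x81 = 10000001 (10xxxxxx ✓), payload 000001.
Concatenate: 011011011110000000001 = 0xDBC01 (21 bits → U+DBC01).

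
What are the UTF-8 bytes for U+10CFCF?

F4 8C BF 8F

U+10CFCF = 0x10CFCF = 1101775 decimal. In range U+10000–U+10FFFF → 4-byte form: 11110xxx 10xxxxxx 10xxxxxx 10xxxxxx.
Binary (21 bits): 100001100111111001111.
Split 3+6+6+6: 100 | 001100 | 111111 | 001111.
Byte 1: 11110100 = 0xF4.
Byte 2: 10001100 = 0x8C.
Byte 3: 10111111 = 0xBF.
Byte 4: 10001111 = 0x8F.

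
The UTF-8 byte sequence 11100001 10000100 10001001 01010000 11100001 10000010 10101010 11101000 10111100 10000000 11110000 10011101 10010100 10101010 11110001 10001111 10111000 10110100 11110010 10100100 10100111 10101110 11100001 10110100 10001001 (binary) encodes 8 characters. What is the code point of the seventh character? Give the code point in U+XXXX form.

U+A49EE

Offset 0: leading byte 0xE1 = 11100001 → 3-byte char #1 = E1 84 89.
Offset 3: leading byte 0x50 = 01010000 → 1-byte char #2 = 50.
Offset 4: leading byte 0xE1 = 11100001 → 3-byte char #3 = E1 82 AA.
Offset 7: leading byte 0xE8 = 11101000 → 3-byte char #4 = E8 BC 80.
Offset 10: leading byte 0xF0 = 11110000 → 4-byte char #5 = F0 9D 94 AA.
Offset 14: leading byte 0xF1 = 11110001 → 4-byte char #6 = F1 8F B8 B4.
Offset 18: leading byte 0xF2 = 11110010 → 4-byte char #7 = F2 A4 A7 AE.
Leading byte 0xF2 = 11110010 matches 11110xxx → 4-byte sequence.
Byte 1: 0xF2 = 11110010, payload 010 (3 bits).
Byte 2: 0xA4 = 10100100 (10xxxxxx ✓), payload 100100.
Byte 3: 0xA7 = 10100111 (10xxxxxx ✓), payload 100111.
Byte 4: 0xAE = 10101110 (10xxxxxx ✓), payload 101110.
Concatenate: 010100100100111101110 = 0xA49EE (21 bits → U+A49EE).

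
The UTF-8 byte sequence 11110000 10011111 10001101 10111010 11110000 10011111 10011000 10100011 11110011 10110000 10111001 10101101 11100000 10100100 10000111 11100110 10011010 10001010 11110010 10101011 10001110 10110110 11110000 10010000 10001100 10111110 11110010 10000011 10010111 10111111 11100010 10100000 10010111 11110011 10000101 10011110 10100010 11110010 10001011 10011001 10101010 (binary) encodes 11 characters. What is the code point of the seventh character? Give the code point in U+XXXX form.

Offset 0: leading byte 0xF0 = 11110000 → 4-byte char #1 = F0 9F 8D BA.
Offset 4: leading byte 0xF0 = 11110000 → 4-byte char #2 = F0 9F 98 A3.
Offset 8: leading byte 0xF3 = 11110011 → 4-byte char #3 = F3 B0 B9 AD.
Offset 12: leading byte 0xE0 = 11100000 → 3-byte char #4 = E0 A4 87.
Offset 15: leading byte 0xE6 = 11100110 → 3-byte char #5 = E6 9A 8A.
Offset 18: leading byte 0xF2 = 11110010 → 4-byte char #6 = F2 AB 8E B6.
Offset 22: leading byte 0xF0 = 11110000 → 4-byte char #7 = F0 90 8C BE.
Leading byte 0xF0 = 11110000 matches 11110xxx → 4-byte sequence.
Byte 1: 0xF0 = 11110000, payload 000 (3 bits).
Byte 2: 0x90 = 10010000 (10xxxxxx ✓), payload 010000.
Byte 3: 0x8C = 10001100 (10xxxxxx ✓), payload 001100.
Byte 4: 0xBE = 10111110 (10xxxxxx ✓), payload 111110.
Concatenate: 000010000001100111110 = 0x1033E (21 bits → U+1033E).

U+1033E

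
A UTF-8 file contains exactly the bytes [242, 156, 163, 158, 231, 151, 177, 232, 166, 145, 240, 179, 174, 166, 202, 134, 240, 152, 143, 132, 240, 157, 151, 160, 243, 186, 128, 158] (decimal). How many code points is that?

8

Byte at offset 0: 0xF2 = 11110010 → 4-byte char (#1). Advance 4.
Byte at offset 4: 0xE7 = 11100111 → 3-byte char (#2). Advance 3.
Byte at offset 7: 0xE8 = 11101000 → 3-byte char (#3). Advance 3.
Byte at offset 10: 0xF0 = 11110000 → 4-byte char (#4). Advance 4.
Byte at offset 14: 0xCA = 11001010 → 2-byte char (#5). Advance 2.
Byte at offset 16: 0xF0 = 11110000 → 4-byte char (#6). Advance 4.
Byte at offset 20: 0xF0 = 11110000 → 4-byte char (#7). Advance 4.
Byte at offset 24: 0xF3 = 11110011 → 4-byte char (#8). Advance 4.
Reached end at offset 28 after 8 code points.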